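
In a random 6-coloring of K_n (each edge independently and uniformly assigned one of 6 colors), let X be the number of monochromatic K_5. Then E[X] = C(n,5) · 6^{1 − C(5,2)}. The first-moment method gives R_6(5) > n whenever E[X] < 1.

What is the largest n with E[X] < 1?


We need C(n, 5) · 6^{1 − 10} < 1, i.e. C(n, 5) < 6^{10 − 1} = 10077696.
Check values of n near the boundary:
  n = 64: C(64, 5) = 7624512; 7624512 < 10077696? YES
  n = 65: C(65, 5) = 8259888; 8259888 < 10077696? YES
  n = 66: C(66, 5) = 8936928; 8936928 < 10077696? YES
  n = 67: C(67, 5) = 9657648; 9657648 < 10077696? YES
  n = 68: C(68, 5) = 10424128; 10424128 < 10077696? NO
The largest n with C(n, 5) < 10077696 is n = 67 (where E[X] = 67067/69984 ≈ 0.9583). Hence R_6(5) > 67, i.e. R_6(5) ≥ 68.

Largest n = 67; hence R_6(5) > 67.


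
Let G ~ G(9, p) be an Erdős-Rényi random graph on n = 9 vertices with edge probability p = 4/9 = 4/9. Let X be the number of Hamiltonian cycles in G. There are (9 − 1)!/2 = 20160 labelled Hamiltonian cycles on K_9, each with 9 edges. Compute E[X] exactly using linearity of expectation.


K_9 has (9 − 1)!/2 = 20160 labelled Hamiltonian cycles.
For each such Hamiltonian cycle H, let X_H = 1 if all 9 edges of H are present in G. Then P[X_H = 1] = p^{9} = (4/9)^{9} = 262144/387420489.
By linearity of expectation: E[X] = Σ_H E[X_H] = 20160 · p^{9} = 20160 · 262144/387420489 = 587202560/43046721.
Numerically: E[X] ≈ 13.6411.

E[X] = 20160 · (4/9)^{9} = 587202560/43046721 ≈ 13.6411.


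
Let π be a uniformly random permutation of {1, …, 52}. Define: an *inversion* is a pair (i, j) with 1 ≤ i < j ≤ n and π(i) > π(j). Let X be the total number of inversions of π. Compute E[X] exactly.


Write X = Σ X_I over the C(52, 2) = 1326 pairs i < j, with X_I the indicator of one inversion.
There are 1326 indicators.
For each fixed pair i < j, the values π(i) and π(j) are two distinct elements of {1, …, 52} in uniformly random order; by symmetry P[π(i) > π(j)] = 1/2.
By linearity: E[X] = 1326 · (1/2) = C(52, 2) · (1/2) = 1326/2 = 663 ≈ 663.00000.

E[X] = 663 = 663.00000.


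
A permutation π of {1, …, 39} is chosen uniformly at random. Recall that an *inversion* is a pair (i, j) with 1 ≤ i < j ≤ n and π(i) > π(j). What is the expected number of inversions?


Write X = Σ X_I over the C(39, 2) = 741 pairs i < j, with X_I the indicator of one inversion.
There are 741 indicators.
For each fixed pair i < j, the values π(i) and π(j) are two distinct elements of {1, …, 39} in uniformly random order; by symmetry P[π(i) > π(j)] = 1/2.
By linearity: E[X] = 741 · (1/2) = C(39, 2) · (1/2) = 741/2 = 741/2 ≈ 370.50000.

E[X] = 741/2 = 370.50000.


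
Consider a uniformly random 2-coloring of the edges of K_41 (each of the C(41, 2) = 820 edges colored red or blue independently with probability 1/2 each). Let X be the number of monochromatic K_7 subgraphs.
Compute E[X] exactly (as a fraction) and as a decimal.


Let X = Σ_S X_S over the C(41, 7) = 22481940 subsets S of size 7, where X_S = 1 if the K_7 on S is monochromatic.
For a fixed S, the K_7 on S has C(7, 2) = 21 edges. P[all 21 edges red] = (1/2)^21, and likewise for blue, so P[monochromatic] = 2·(1/2)^21 = 2^{1 − 21} = 1/1048576.
By linearity: E[X] = C(41, 7) · 2^{1 − 21} = 22481940 · 1/1048576 = 5620485/262144.
Numerically: E[X] ≈ 21.440.

E[X] = C(41,7)·2^(1−C(7,2)) = 5620485/262144 ≈ 21.440.


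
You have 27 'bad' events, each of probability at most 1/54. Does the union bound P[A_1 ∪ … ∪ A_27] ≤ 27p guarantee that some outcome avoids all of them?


Union bound: P[∪_{i=1}^{27} A_i] ≤ Σ_i P[A_i] ≤ 27·p = 27·(1/54) = 1/2.
Numerically: 1/2 ≈ 0.500000.
Is 1/2 < 1? YES.
Since P[∪ A_i] ≤ 1/2 < 1, the complement has P[∩ A_i^c] ≥ 1 − 1/2 = 1/2 > 0, so some outcome avoids every A_i.

27·p = 1/2 ≈ 0.500000; existence CERTIFIED by the union bound.


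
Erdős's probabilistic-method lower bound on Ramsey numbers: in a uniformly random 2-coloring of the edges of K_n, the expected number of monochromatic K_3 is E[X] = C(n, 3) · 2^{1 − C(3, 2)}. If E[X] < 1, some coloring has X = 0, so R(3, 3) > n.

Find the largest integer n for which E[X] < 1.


We need C(n, 3) · 2^{1 − 3} < 1, i.e. C(n, 3) < 2^{3 − 1} = 4.
Check values of n near the boundary:
  n = 3: C(3, 3) = 1; 1 < 4? YES
  n = 4: C(4, 3) = 4; 4 < 4? NO
  n = 5: C(5, 3) = 10; 10 < 4? NO
The largest n with C(n, 3) < 4 is n = 3 (where E[X] = 1/4 ≈ 0.250). Hence R(3, 3) > 3, i.e. R(3, 3) ≥ 4.

Largest n = 3; hence R(3, 3) > 3.


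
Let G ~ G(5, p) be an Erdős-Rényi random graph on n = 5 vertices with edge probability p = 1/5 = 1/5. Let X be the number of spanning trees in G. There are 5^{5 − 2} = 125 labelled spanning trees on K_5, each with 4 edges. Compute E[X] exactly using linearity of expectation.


K_5 has 5^{5 − 2} = 125 labelled spanning trees.
For each such spanning tree H, let X_H = 1 if all 4 edges of H are present in G. Then P[X_H = 1] = p^{4} = (1/5)^{4} = 1/625.
By linearity of expectation: E[X] = Σ_H E[X_H] = 125 · p^{4} = 125 · 1/625 = 1/5.
Numerically: E[X] ≈ 0.2.

E[X] = 125 · (1/5)^{4} = 1/5 ≈ 0.2.


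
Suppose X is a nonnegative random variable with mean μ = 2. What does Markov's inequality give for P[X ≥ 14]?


μ = E[X] = 2, a = 14.
Markov: P[X ≥ 14] ≤ μ/a = (2)/14 = 1/7.
Numerically: ≈ 0.14286.
(Since a = 14 > μ = 2.00000, the bound 1/7 is < 1 and informative.)

P[X ≥ 14] ≤ 1/7 ≈ 0.14286.


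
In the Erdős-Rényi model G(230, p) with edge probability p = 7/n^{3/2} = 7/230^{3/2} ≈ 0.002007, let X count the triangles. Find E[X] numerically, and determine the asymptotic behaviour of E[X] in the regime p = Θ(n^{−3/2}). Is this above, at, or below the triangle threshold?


Number of potential triangles: C(230, 3) = 2001460.
Each occurs with probability p³ ≈ (0.002007)³ ≈ 8.082000e-09.
By linearity: E[X] = C(230, 3)·p³ ≈ 2001460 · 8.082000e-09 ≈ 0.0162.
Since α = 3/2 > 1, p = c/n^{3/2} = o(1/n) is below the triangle threshold p ~ 1/n. Asymptotically E[X] ~ (c³/6)·n^{3(1−α)} = (7³/6)·n^{-1.5} → 0, so by Markov's inequality G has no triangles w.h.p.

E[X] ≈ 0.0162; in regime p = Θ(1/n^{3/2}) E[X] tends to 0 (below the triangle threshold p ~ 1/n).


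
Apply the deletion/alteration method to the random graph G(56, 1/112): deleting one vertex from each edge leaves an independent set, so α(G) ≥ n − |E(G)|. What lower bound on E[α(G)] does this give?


E[|E(G)|] = C(56, 2)·p = 1540 · (1/112) = 55/4.
E[α(G)] ≥ n − E[|E(G)|] = 56 − 55/4 = 169/4.
Numerically: ≈ 42.2500.
(This is only a lower bound; the true E[α(G)] may be larger.)

E[α(G)] ≥ 169/4 ≈ 42.2500.


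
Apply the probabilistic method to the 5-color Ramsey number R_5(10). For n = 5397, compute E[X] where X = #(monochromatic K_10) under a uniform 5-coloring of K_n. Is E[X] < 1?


E[X] = C(5397, 10) · 5^{1 − 45} = 5729779230003226281244520755596 · 5^{−44} = 5729779230003226281244520755596/5684341886080801486968994140625.
As a reduced fraction: E[X] = 5729779230003226281244520755596/5684341886080801486968994140625 ≈ 1.00799.
Is E[X] < 1? NO.
Since E[X] ≥ 1, the first-moment bound is inconclusive at n = 5397; it does NOT by itself certify R_5(10) > 5397.

E[X] = 5729779230003226281244520755596/5684341886080801486968994140625 ≈ 1.00799; E[X] ≥ 1; first-moment method inconclusive here.


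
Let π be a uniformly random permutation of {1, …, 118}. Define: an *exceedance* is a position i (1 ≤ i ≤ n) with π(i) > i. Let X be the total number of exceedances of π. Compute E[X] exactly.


Write X = Σ_{i=1}^{118} X_i, where X_i = 1_{π(i) > i}.
For each fixed i, π(i) is uniform over {1, …, 118} (marginal of a uniform permutation), so P[π(i) > i] = (n − i)/n. Summing: Σ_{i=1}^{118} (n − i)/n = (0 + 1 + … + 117)/118 = 118(118 − 1)/(2·118) = (118 − 1)/2.
Hence E[X] = Σ_{i=1}^{118} (118 − i)/118 = 117/2 ≈ 58.50000.

E[X] = 117/2 = 58.50000.


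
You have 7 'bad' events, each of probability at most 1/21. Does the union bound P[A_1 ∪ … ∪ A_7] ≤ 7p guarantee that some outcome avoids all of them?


Union bound: P[∪_{i=1}^{7} A_i] ≤ Σ_i P[A_i] ≤ 7·p = 7·(1/21) = 1/3.
Numerically: 1/3 ≈ 0.333333.
Is 1/3 < 1? YES.
Since P[∪ A_i] ≤ 1/3 < 1, the complement has P[∩ A_i^c] ≥ 1 − 1/3 = 2/3 > 0, so some outcome avoids every A_i.

7·p = 1/3 ≈ 0.333333; existence CERTIFIED by the union bound.


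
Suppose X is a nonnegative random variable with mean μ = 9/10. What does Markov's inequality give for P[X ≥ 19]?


μ = E[X] = 9/10, a = 19.
Markov: P[X ≥ 19] ≤ μ/a = (9/10)/19 = 9/190.
Numerically: ≈ 0.04737.
(Since a = 19 > μ = 0.90000, the bound 9/190 is < 1 and informative.)

P[X ≥ 19] ≤ 9/190 ≈ 0.04737.


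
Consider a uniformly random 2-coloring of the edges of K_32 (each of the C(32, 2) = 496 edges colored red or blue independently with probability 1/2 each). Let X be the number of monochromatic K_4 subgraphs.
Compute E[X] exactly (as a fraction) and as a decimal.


Let X = Σ_S X_S over the C(32, 4) = 35960 subsets S of size 4, where X_S = 1 if the K_4 on S is monochromatic.
For a fixed S, the K_4 on S has C(4, 2) = 6 edges. P[all 6 edges red] = (1/2)^6, and likewise for blue, so P[monochromatic] = 2·(1/2)^6 = 2^{1 − 6} = 1/32.
By linearity of expectation: E[X] = C(32, 4) · 2^{1 − 6} = 35960 · 1/32 = 4495/4.
Numerically: E[X] ≈ 1123.750000.

E[X] = C(32,4)·2^(1−C(4,2)) = 4495/4 ≈ 1123.750000.


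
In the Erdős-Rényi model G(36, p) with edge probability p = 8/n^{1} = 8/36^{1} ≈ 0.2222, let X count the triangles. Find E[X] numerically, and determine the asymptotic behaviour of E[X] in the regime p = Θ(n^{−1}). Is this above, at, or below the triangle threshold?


Number of potential triangles: C(36, 3) = 7140.
Each occurs with probability p³ ≈ (0.2222)³ ≈ 1.097394e-02.
By linearity: E[X] = C(36, 3)·p³ ≈ 7140 · 1.097394e-02 ≈ 78.3539.
Here α = 1, so p = 8/n is exactly at the triangle threshold p ~ 1/n. Asymptotically E[X] → c³/6 = 8³/6 = 256/3 ≈ 85.3333, a bounded constant. In this regime the triangle count is asymptotically Poisson(c³/6).

E[X] ≈ 78.3539; in regime p = Θ(1/n^{1}) E[X] stays bounded (at the triangle threshold p ~ 1/n).


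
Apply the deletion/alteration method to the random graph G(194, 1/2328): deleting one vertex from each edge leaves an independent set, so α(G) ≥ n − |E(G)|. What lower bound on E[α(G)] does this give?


E[|E(G)|] = C(194, 2)·p = 18721 · (1/2328) = 193/24.
E[α(G)] ≥ n − E[|E(G)|] = 194 − 193/24 = 4463/24.
Numerically: ≈ 185.9583.
(This is only a lower bound; the true E[α(G)] may be larger.)

E[α(G)] ≥ 4463/24 ≈ 185.9583.


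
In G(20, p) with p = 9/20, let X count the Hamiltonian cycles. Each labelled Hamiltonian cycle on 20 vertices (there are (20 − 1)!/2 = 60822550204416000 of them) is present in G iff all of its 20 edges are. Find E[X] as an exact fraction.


K_20 has (20 − 1)!/2 = 60822550204416000 labelled Hamiltonian cycles.
For each such Hamiltonian cycle H, let X_H = 1 if all 20 edges of H are present in G. Then P[X_H = 1] = p^{20} = (9/20)^{20} = 12157665459056928801/104857600000000000000000000.
Summing the indicators: E[X] = Σ_H E[X_H] = 60822550204416000 · p^{20} = 60822550204416000 · 12157665459056928801/104857600000000000000000000 = 180532279724605553545860280221/25600000000000000000.
Numerically: E[X] ≈ 7.052e+09.

E[X] = 60822550204416000 · (9/20)^{20} = 180532279724605553545860280221/25600000000000000000 ≈ 7.052e+09.


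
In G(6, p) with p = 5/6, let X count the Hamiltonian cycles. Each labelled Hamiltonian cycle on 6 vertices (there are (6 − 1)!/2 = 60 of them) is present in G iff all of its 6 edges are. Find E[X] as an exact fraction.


K_6 has (6 − 1)!/2 = 60 labelled Hamiltonian cycles.
For each such Hamiltonian cycle H, let X_H = 1 if all 6 edges of H are present in G. Then P[X_H = 1] = p^{6} = (5/6)^{6} = 15625/46656.
By linearity of expectation: E[X] = Σ_H E[X_H] = 60 · p^{6} = 60 · 15625/46656 = 78125/3888.
Numerically: E[X] ≈ 20.1.

E[X] = 60 · (5/6)^{6} = 78125/3888 ≈ 20.1.


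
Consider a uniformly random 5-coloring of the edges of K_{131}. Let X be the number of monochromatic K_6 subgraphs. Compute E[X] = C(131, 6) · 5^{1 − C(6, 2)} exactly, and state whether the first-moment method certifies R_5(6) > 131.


E[X] = C(131, 6) · 5^{1 − 15} = 6249655776 · 5^{−14} = 6249655776/6103515625.
As a reduced fraction: E[X] = 6249655776/6103515625 ≈ 1.02394.
Is E[X] < 1? NO.
Since E[X] ≥ 1, the first-moment bound is inconclusive at n = 131; it does NOT by itself certify R_5(6) > 131.

E[X] = 6249655776/6103515625 ≈ 1.02394; E[X] ≥ 1; first-moment method inconclusive here.


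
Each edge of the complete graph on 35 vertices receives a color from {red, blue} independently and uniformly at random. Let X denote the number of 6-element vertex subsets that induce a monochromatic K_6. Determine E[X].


Let X = Σ_S X_S over the C(35, 6) = 1623160 subsets S of size 6, where X_S = 1 if the K_6 on S is monochromatic.
For a fixed S, the K_6 on S has C(6, 2) = 15 edges. P[all 15 edges red] = (1/2)^15, and likewise for blue, so P[monochromatic] = 2·(1/2)^15 = 2^{1 − 15} = 1/16384.
By linearity: E[X] = C(35, 6) · 2^{1 − 15} = 1623160 · 1/16384 = 202895/2048.
Numerically: E[X] ≈ 99.069824.

E[X] = C(35,6)·2^(1−C(6,2)) = 202895/2048 ≈ 99.069824.


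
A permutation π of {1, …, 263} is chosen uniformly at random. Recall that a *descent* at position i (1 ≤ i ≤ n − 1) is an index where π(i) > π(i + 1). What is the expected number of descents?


Write X = Σ X_I over i = 1, …, 262, with X_I the indicator of one descent.
There are 262 indicators.
For each fixed i, the pair (π(i), π(i+1)) is a uniformly random ordered pair of distinct values from {1, …, 263}; by symmetry P[π(i) > π(i+1)] = 1/2.
By linearity: E[X] = 262 · (1/2) = (263 − 1) · (1/2) = 131 ≈ 131.000.

E[X] = 131 = 131.000.


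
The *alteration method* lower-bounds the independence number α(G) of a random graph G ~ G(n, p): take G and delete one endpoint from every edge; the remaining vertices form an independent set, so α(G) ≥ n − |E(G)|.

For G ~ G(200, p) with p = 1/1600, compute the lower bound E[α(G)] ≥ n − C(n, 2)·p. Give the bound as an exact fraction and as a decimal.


E[|E(G)|] = C(200, 2)·p = 19900 · (1/1600) = 199/16.
E[α(G)] ≥ n − E[|E(G)|] = 200 − 199/16 = 3001/16.
Numerically: ≈ 187.562500.
(This is only a lower bound; the true E[α(G)] may be larger.)

E[α(G)] ≥ 3001/16 ≈ 187.562500.


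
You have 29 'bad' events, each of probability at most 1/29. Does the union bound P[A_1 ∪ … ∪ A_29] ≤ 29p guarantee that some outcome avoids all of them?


Union bound: P[∪_{i=1}^{29} A_i] ≤ Σ_i P[A_i] ≤ 29·p = 29·(1/29) = 1.
Numerically: 1 ≈ 1.000000.
Is 1 < 1? NO.
Since the bound 1 is ≥ 1, the union bound is uninformative here; it does NOT by itself certify existence.

29·p = 1 ≈ 1.000000; existence NOT certified by the union bound.


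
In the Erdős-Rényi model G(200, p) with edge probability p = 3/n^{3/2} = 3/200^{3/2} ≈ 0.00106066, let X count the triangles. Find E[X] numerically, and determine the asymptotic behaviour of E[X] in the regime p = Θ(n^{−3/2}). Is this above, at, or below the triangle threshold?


Number of potential triangles: C(200, 3) = 1313400.
Each occurs with probability p³ ≈ (0.00106066)³ ≈ 1.19324269e-09.
By linearity: E[X] = C(200, 3)·p³ ≈ 1313400 · 1.19324269e-09 ≈ 0.001567.
Since α = 3/2 > 1, p = c/n^{3/2} = o(1/n) is below the triangle threshold p ~ 1/n. Asymptotically E[X] ~ (c³/6)·n^{3(1−α)} = (3³/6)·n^{-1.5} → 0, so by Markov's inequality G has no triangles w.h.p.

E[X] ≈ 0.001567; in regime p = Θ(1/n^{3/2}) E[X] tends to 0 (below the triangle threshold p ~ 1/n).


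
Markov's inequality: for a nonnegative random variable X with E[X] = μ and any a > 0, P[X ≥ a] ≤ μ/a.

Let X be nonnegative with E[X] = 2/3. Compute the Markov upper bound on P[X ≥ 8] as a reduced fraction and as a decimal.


μ = E[X] = 2/3, a = 8.
Markov: P[X ≥ 8] ≤ μ/a = (2/3)/8 = 1/12.
Numerically: ≈ 0.0833.
(Since a = 8 > μ = 0.6667, the bound 1/12 is < 1 and informative.)

P[X ≥ 8] ≤ 1/12 ≈ 0.0833.


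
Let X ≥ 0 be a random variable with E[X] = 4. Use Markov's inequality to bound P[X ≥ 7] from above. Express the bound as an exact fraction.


μ = E[X] = 4, a = 7.
Markov: P[X ≥ 7] ≤ μ/a = (4)/7 = 4/7.
Numerically: ≈ 0.571.
(Since a = 7 > μ = 4.000, the bound 4/7 is < 1 and informative.)

P[X ≥ 7] ≤ 4/7 ≈ 0.571.


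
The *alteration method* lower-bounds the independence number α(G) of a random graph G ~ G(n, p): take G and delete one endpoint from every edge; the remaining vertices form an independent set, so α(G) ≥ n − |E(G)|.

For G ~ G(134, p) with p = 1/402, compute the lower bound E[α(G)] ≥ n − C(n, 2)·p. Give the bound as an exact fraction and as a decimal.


E[|E(G)|] = C(134, 2)·p = 8911 · (1/402) = 133/6.
E[α(G)] ≥ n − E[|E(G)|] = 134 − 133/6 = 671/6.
Numerically: ≈ 111.8333.
(This is only a lower bound; the true E[α(G)] may be larger.)

E[α(G)] ≥ 671/6 ≈ 111.8333.


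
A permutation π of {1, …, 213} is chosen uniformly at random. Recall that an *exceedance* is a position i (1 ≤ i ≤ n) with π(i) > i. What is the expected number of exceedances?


Write X = Σ_{i=1}^{213} X_i, where X_i = 1_{π(i) > i}.
For each fixed i, π(i) is uniform over {1, …, 213} (marginal of a uniform permutation), so P[π(i) > i] = (n − i)/n. Summing: Σ_{i=1}^{213} (n − i)/n = (0 + 1 + … + 212)/213 = 213(213 − 1)/(2·213) = (213 − 1)/2.
Hence E[X] = Σ_{i=1}^{213} (213 − i)/213 = 106 ≈ 106.000.

E[X] = 106 = 106.000.


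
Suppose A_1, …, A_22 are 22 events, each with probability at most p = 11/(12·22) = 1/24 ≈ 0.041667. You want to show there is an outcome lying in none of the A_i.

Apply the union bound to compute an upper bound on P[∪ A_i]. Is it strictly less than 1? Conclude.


Union bound: P[∪_{i=1}^{22} A_i] ≤ Σ_i P[A_i] ≤ 22·p = 22·(1/24) = 11/12.
Numerically: 11/12 ≈ 0.916667.
Is 11/12 < 1? YES.
Since P[∪ A_i] ≤ 11/12 < 1, the complement has P[∩ A_i^c] ≥ 1 − 11/12 = 1/12 > 0, so some outcome avoids every A_i.

22·p = 11/12 ≈ 0.916667; existence CERTIFIED by the union bound.


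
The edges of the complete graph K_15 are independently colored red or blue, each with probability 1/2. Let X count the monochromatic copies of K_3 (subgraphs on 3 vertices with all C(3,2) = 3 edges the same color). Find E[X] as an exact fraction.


Let X = Σ_S X_S over the C(15, 3) = 455 subsets S of size 3, where X_S = 1 if the K_3 on S is monochromatic.
For a fixed S, the K_3 on S has C(3, 2) = 3 edges. P[all 3 edges red] = (1/2)^3, and likewise for blue, so P[monochromatic] = 2·(1/2)^3 = 2^{1 − 3} = 1/4.
Summing: E[X] = C(15, 3) · 2^{1 − 3} = 455 · 1/4 = 455/4.
Numerically: E[X] ≈ 113.750000.

E[X] = C(15,3)·2^(1−C(3,2)) = 455/4 ≈ 113.750000.


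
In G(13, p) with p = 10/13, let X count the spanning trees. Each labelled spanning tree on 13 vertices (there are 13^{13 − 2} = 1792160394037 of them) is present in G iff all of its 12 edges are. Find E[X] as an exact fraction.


K_13 has 13^{13 − 2} = 1792160394037 labelled spanning trees.
For each such spanning tree H, let X_H = 1 if all 12 edges of H are present in G. Then P[X_H = 1] = p^{12} = (10/13)^{12} = 1000000000000/23298085122481.
By linearity of expectation: E[X] = Σ_H E[X_H] = 1792160394037 · p^{12} = 1792160394037 · 1000000000000/23298085122481 = 1000000000000/13.
Numerically: E[X] ≈ 7.69e+10.

E[X] = 1792160394037 · (10/13)^{12} = 1000000000000/13 ≈ 7.69e+10.


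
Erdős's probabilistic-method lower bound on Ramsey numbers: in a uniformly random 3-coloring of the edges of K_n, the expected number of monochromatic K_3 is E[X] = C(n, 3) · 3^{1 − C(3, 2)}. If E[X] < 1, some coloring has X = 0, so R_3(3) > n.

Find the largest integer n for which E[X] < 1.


We need C(n, 3) · 3^{1 − 3} < 1, i.e. C(n, 3) < 3^{3 − 1} = 9.
Check values of n near the boundary:
  n = 3: C(3, 3) = 1; 1 < 9? YES
  n = 4: C(4, 3) = 4; 4 < 9? YES
  n = 5: C(5, 3) = 10; 10 < 9? NO
  n = 6: C(6, 3) = 20; 20 < 9? NO
  n = 7: C(7, 3) = 35; 35 < 9? NO
The largest n with C(n, 3) < 9 is n = 4 (where E[X] = 4/9 ≈ 0.444). Hence R_3(3) > 4, i.e. R_3(3) ≥ 5.

Largest n = 4; hence R_3(3) > 4.


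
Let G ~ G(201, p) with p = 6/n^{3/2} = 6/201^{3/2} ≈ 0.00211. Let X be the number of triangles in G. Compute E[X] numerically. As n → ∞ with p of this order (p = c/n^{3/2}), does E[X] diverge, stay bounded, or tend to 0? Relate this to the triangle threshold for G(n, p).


Number of potential triangles: C(201, 3) = 1333300.
Each occurs with probability p³ ≈ (0.00211)³ ≈ 9.33408e-09.
By linearity: E[X] = C(201, 3)·p³ ≈ 1333300 · 9.33408e-09 ≈ 0.012.
Since α = 3/2 > 1, p = c/n^{3/2} = o(1/n) is below the triangle threshold p ~ 1/n. Asymptotically E[X] ~ (c³/6)·n^{3(1−α)} = (6³/6)·n^{-1.5} → 0, so by Markov's inequality G has no triangles w.h.p.

E[X] ≈ 0.012; in regime p = Θ(1/n^{3/2}) E[X] tends to 0 (below the triangle threshold p ~ 1/n).


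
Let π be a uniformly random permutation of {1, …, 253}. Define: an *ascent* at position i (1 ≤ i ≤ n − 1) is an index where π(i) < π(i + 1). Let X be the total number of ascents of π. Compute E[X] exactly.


Write X = Σ X_I over i = 1, …, 252, with X_I the indicator of one ascent.
There are 252 indicators.
For each fixed i, the pair (π(i), π(i+1)) is a uniformly random ordered pair of distinct values from {1, …, 253}; by symmetry P[π(i) < π(i+1)] = 1/2.
By linearity: E[X] = 252 · (1/2) = (253 − 1) · (1/2) = 126 ≈ 126.000000.

E[X] = 126 = 126.000000.


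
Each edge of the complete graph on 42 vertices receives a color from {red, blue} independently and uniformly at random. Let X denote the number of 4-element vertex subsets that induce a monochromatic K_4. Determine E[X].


Let X = Σ_S X_S over the C(42, 4) = 111930 subsets S of size 4, where X_S = 1 if the K_4 on S is monochromatic.
For a fixed S, the K_4 on S has C(4, 2) = 6 edges. P[all 6 edges red] = (1/2)^6, and likewise for blue, so P[monochromatic] = 2·(1/2)^6 = 2^{1 − 6} = 1/32.
Summing: E[X] = C(42, 4) · 2^{1 − 6} = 111930 · 1/32 = 55965/16.
Numerically: E[X] ≈ 3497.8125.

E[X] = C(42,4)·2^(1−C(4,2)) = 55965/16 ≈ 3497.8125.


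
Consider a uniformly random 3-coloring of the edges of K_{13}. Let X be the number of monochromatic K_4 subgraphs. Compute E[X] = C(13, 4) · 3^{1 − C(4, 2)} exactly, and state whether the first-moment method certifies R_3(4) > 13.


E[X] = C(13, 4) · 3^{1 − 6} = 715 · 3^{−5} = 715/243.
As a reduced fraction: E[X] = 715/243 ≈ 2.94239.
Is E[X] < 1? NO.
Since E[X] ≥ 1, the first-moment bound is inconclusive at n = 13; it does NOT by itself certify R_3(4) > 13.

E[X] = 715/243 ≈ 2.94239; E[X] ≥ 1; first-moment method inconclusive here.


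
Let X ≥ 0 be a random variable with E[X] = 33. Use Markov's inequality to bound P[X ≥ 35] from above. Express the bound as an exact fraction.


μ = E[X] = 33, a = 35.
Markov: P[X ≥ 35] ≤ μ/a = (33)/35 = 33/35.
Numerically: ≈ 0.942857.
(Since a = 35 > μ = 33.000000, the bound 33/35 is < 1 and informative.)

P[X ≥ 35] ≤ 33/35 ≈ 0.942857.


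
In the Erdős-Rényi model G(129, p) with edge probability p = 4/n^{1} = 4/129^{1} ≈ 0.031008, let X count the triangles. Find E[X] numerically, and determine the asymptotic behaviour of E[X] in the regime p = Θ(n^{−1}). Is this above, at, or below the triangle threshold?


Number of potential triangles: C(129, 3) = 349504.
Each occurs with probability p³ ≈ (0.031008)³ ≈ 2.9813354e-05.
By linearity: E[X] = C(129, 3)·p³ ≈ 349504 · 2.9813354e-05 ≈ 10.41989.
Here α = 1, so p = 4/n is exactly at the triangle threshold p ~ 1/n. Asymptotically E[X] → c³/6 = 4³/6 = 32/3 ≈ 10.66667, a bounded constant. In this regime the triangle count is asymptotically Poisson(c³/6).

E[X] ≈ 10.41989; in regime p = Θ(1/n^{1}) E[X] stays bounded (at the triangle threshold p ~ 1/n).


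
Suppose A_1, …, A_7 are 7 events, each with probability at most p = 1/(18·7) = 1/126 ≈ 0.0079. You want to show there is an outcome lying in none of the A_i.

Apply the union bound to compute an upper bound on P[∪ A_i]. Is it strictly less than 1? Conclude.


Union bound: P[∪_{i=1}^{7} A_i] ≤ Σ_i P[A_i] ≤ 7·p = 7·(1/126) = 1/18.
Numerically: 1/18 ≈ 0.0556.
Is 1/18 < 1? YES.
Since P[∪ A_i] ≤ 1/18 < 1, the complement has P[∩ A_i^c] ≥ 1 − 1/18 = 17/18 > 0, so some outcome avoids every A_i.

7·p = 1/18 ≈ 0.0556; existence CERTIFIED by the union bound.


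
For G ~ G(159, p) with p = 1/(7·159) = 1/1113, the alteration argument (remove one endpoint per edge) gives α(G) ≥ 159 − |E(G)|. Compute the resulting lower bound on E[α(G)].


E[|E(G)|] = C(159, 2)·p = 12561 · (1/1113) = 79/7.
E[α(G)] ≥ n − E[|E(G)|] = 159 − 79/7 = 1034/7.
Numerically: ≈ 147.714.
(This is only a lower bound; the true E[α(G)] may be larger.)

E[α(G)] ≥ 1034/7 ≈ 147.714.


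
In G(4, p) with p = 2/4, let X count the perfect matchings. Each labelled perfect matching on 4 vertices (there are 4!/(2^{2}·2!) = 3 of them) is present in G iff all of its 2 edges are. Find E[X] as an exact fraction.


K_4 has 4!/(2^{2}·2!) = 3 labelled perfect matchings.
For each such perfect matching H, let X_H = 1 if all 2 edges of H are present in G. Then P[X_H = 1] = p^{2} = (1/2)^{2} = 1/4.
Summing the indicators: E[X] = Σ_H E[X_H] = 3 · p^{2} = 3 · 1/4 = 3/4.
Numerically: E[X] ≈ 0.75.

E[X] = 3 · (1/2)^{2} = 3/4 ≈ 0.75.


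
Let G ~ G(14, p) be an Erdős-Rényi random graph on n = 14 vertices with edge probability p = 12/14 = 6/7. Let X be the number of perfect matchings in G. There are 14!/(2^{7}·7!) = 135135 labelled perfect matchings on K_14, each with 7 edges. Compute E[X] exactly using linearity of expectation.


K_14 has 14!/(2^{7}·7!) = 135135 labelled perfect matchings.
For each such perfect matching H, let X_H = 1 if all 7 edges of H are present in G. Then P[X_H = 1] = p^{7} = (6/7)^{7} = 279936/823543.
By linearity of expectation: E[X] = Σ_H E[X_H] = 135135 · p^{7} = 135135 · 279936/823543 = 5404164480/117649.
Numerically: E[X] ≈ 45934.6.

E[X] = 135135 · (6/7)^{7} = 5404164480/117649 ≈ 45934.6.


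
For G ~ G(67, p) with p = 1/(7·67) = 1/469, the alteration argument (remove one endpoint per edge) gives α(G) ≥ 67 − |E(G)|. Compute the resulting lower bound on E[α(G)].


E[|E(G)|] = C(67, 2)·p = 2211 · (1/469) = 33/7.
E[α(G)] ≥ n − E[|E(G)|] = 67 − 33/7 = 436/7.
Numerically: ≈ 62.2857.
(This is only a lower bound; the true E[α(G)] may be larger.)

E[α(G)] ≥ 436/7 ≈ 62.2857.


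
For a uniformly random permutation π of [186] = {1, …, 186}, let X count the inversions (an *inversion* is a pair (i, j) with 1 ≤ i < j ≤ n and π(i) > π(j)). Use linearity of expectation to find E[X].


Write X = Σ X_I over the C(186, 2) = 17205 pairs i < j, with X_I the indicator of one inversion.
There are 17205 indicators.
For each fixed pair i < j, the values π(i) and π(j) are two distinct elements of {1, …, 186} in uniformly random order; by symmetry P[π(i) > π(j)] = 1/2.
By linearity: E[X] = 17205 · (1/2) = C(186, 2) · (1/2) = 17205/2 = 17205/2 ≈ 8602.50000.

E[X] = 17205/2 = 8602.50000.


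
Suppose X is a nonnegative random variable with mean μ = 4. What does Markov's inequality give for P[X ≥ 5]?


μ = E[X] = 4, a = 5.
Markov: P[X ≥ 5] ≤ μ/a = (4)/5 = 4/5.
Numerically: ≈ 0.800.
(Since a = 5 > μ = 4.000, the bound 4/5 is < 1 and informative.)

P[X ≥ 5] ≤ 4/5 ≈ 0.800.


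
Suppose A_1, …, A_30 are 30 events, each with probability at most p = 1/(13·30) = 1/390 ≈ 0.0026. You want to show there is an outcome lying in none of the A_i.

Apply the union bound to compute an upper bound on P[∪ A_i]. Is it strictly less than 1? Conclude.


Union bound: P[∪_{i=1}^{30} A_i] ≤ Σ_i P[A_i] ≤ 30·p = 30·(1/390) = 1/13.
Numerically: 1/13 ≈ 0.0769.
Is 1/13 < 1? YES.
Since P[∪ A_i] ≤ 1/13 < 1, the complement has P[∩ A_i^c] ≥ 1 − 1/13 = 12/13 > 0, so some outcome avoids every A_i.

30·p = 1/13 ≈ 0.0769; existence CERTIFIED by the union bound.


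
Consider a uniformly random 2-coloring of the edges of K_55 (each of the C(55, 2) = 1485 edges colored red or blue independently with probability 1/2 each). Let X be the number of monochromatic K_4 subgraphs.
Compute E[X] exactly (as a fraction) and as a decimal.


Let X = Σ_S X_S over the C(55, 4) = 341055 subsets S of size 4, where X_S = 1 if the K_4 on S is monochromatic.
For a fixed S, the K_4 on S has C(4, 2) = 6 edges. P[all 6 edges red] = (1/2)^6, and likewise for blue, so P[monochromatic] = 2·(1/2)^6 = 2^{1 − 6} = 1/32.
By linearity: E[X] = C(55, 4) · 2^{1 − 6} = 341055 · 1/32 = 341055/32.
Numerically: E[X] ≈ 10657.969.

E[X] = C(55,4)·2^(1−C(4,2)) = 341055/32 ≈ 10657.969.


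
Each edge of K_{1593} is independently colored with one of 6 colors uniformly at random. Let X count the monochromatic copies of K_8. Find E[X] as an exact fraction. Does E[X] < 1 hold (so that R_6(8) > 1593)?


E[X] = C(1593, 8) · 6^{1 − 28} = 1010555394551193970323 · 6^{−27} = 1010555394551193970323/1023490369077469249536.
As a reduced fraction: E[X] = 37427977575970147049/37907050706572935168 ≈ 0.9873619.
Is E[X] < 1? YES.
Since E[X] < 1, there exists a 6-coloring of K_{1593} with no monochromatic K_8; hence R_6(8) > 1593.

E[X] = 37427977575970147049/37907050706572935168 ≈ 0.9873619; E[X] < 1, so R_6(8) > 1593.


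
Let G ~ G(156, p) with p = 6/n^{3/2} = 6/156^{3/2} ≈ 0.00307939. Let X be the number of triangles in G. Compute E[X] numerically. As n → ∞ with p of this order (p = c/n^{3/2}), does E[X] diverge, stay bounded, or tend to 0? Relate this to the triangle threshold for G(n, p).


Number of potential triangles: C(156, 3) = 620620.
Each occurs with probability p³ ≈ (0.00307939)³ ≈ 2.92006863e-08.
By linearity: E[X] = C(156, 3)·p³ ≈ 620620 · 2.92006863e-08 ≈ 0.018123.
Since α = 3/2 > 1, p = c/n^{3/2} = o(1/n) is below the triangle threshold p ~ 1/n. Asymptotically E[X] ~ (c³/6)·n^{3(1−α)} = (6³/6)·n^{-1.5} → 0, so by Markov's inequality G has no triangles w.h.p.

E[X] ≈ 0.018123; in regime p = Θ(1/n^{3/2}) E[X] tends to 0 (below the triangle threshold p ~ 1/n).


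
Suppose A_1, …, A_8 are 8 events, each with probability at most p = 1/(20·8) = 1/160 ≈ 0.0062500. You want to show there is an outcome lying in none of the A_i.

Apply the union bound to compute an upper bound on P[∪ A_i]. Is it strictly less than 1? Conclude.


Union bound: P[∪_{i=1}^{8} A_i] ≤ Σ_i P[A_i] ≤ 8·p = 8·(1/160) = 1/20.
Numerically: 1/20 ≈ 0.0500000.
Is 1/20 < 1? YES.
Since P[∪ A_i] ≤ 1/20 < 1, the complement has P[∩ A_i^c] ≥ 1 − 1/20 = 19/20 > 0, so some outcome avoids every A_i.

8·p = 1/20 ≈ 0.0500000; existence CERTIFIED by the union bound.


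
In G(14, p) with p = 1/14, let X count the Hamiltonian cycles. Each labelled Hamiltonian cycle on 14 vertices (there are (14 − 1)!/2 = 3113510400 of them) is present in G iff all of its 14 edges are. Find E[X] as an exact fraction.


K_14 has (14 − 1)!/2 = 3113510400 labelled Hamiltonian cycles.
For each such Hamiltonian cycle H, let X_H = 1 if all 14 edges of H are present in G. Then P[X_H = 1] = p^{14} = (1/14)^{14} = 1/11112006825558016.
By linearity: E[X] = Σ_H E[X_H] = 3113510400 · p^{14} = 3113510400 · 1/11112006825558016 = 868725/3100448333024.
Numerically: E[X] ≈ 2.80193e-07.

E[X] = 3113510400 · (1/14)^{14} = 868725/3100448333024 ≈ 2.80193e-07.


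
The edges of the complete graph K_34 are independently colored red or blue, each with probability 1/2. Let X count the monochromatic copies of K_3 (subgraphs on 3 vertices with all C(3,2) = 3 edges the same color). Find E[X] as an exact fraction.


Let X = Σ_S X_S over the C(34, 3) = 5984 subsets S of size 3, where X_S = 1 if the K_3 on S is monochromatic.
For a fixed S, the K_3 on S has C(3, 2) = 3 edges. P[all 3 edges red] = (1/2)^3, and likewise for blue, so P[monochromatic] = 2·(1/2)^3 = 2^{1 − 3} = 1/4.
By linearity of expectation: E[X] = C(34, 3) · 2^{1 − 3} = 5984 · 1/4 = 1496.
Numerically: E[X] ≈ 1496.000.

E[X] = C(34,3)·2^(1−C(3,2)) = 1496 ≈ 1496.000.


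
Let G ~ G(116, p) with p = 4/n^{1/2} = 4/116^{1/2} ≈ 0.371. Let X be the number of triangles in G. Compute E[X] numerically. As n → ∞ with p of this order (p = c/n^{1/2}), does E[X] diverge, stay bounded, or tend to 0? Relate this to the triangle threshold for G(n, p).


Number of potential triangles: C(116, 3) = 253460.
Each occurs with probability p³ ≈ (0.371)³ ≈ 5.12263e-02.
By linearity: E[X] = C(116, 3)·p³ ≈ 253460 · 5.12263e-02 ≈ 12983.818.
Since α = 1/2 < 1, p = c/n^{1/2} ≫ 1/n is above the triangle threshold p ~ 1/n. Asymptotically E[X] ~ (c³/6)·n^{3(1−α)} = (4³/6)·n^{1.5} → ∞; triangles are abundant w.h.p.

E[X] ≈ 12983.818; in regime p = Θ(1/n^{1/2}) E[X] diverges (above the triangle threshold p ~ 1/n).


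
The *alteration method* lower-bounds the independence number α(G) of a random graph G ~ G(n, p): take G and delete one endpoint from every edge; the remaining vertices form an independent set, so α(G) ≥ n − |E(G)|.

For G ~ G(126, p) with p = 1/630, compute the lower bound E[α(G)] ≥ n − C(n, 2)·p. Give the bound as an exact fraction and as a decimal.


E[|E(G)|] = C(126, 2)·p = 7875 · (1/630) = 25/2.
E[α(G)] ≥ n − E[|E(G)|] = 126 − 25/2 = 227/2.
Numerically: ≈ 113.5000.
(This is only a lower bound; the true E[α(G)] may be larger.)

E[α(G)] ≥ 227/2 ≈ 113.5000.


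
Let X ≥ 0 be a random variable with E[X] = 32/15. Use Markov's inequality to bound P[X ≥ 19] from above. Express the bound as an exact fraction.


μ = E[X] = 32/15, a = 19.
Markov: P[X ≥ 19] ≤ μ/a = (32/15)/19 = 32/285.
Numerically: ≈ 0.112281.
(Since a = 19 > μ = 2.133333, the bound 32/285 is < 1 and informative.)

P[X ≥ 19] ≤ 32/285 ≈ 0.112281.


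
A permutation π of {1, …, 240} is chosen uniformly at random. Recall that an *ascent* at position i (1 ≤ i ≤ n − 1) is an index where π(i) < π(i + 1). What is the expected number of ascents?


Write X = Σ X_I over i = 1, …, 239, with X_I the indicator of one ascent.
There are 239 indicators.
For each fixed i, the pair (π(i), π(i+1)) is a uniformly random ordered pair of distinct values from {1, …, 240}; by symmetry P[π(i) < π(i+1)] = 1/2.
By linearity: E[X] = 239 · (1/2) = (240 − 1) · (1/2) = 239/2 ≈ 119.5000.

E[X] = 239/2 = 119.5000.


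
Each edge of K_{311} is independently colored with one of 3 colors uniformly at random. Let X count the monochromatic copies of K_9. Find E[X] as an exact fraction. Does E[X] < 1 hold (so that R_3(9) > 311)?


E[X] = C(311, 9) · 3^{1 − 36} = 66733530156060130 · 3^{−35} = 66733530156060130/50031545098999707.
As a reduced fraction: E[X] = 66733530156060130/50031545098999707 ≈ 1.333829.
Is E[X] < 1? NO.
Since E[X] ≥ 1, the first-moment bound is inconclusive at n = 311; it does NOT by itself certify R_3(9) > 311.

E[X] = 66733530156060130/50031545098999707 ≈ 1.333829; E[X] ≥ 1; first-moment method inconclusive here.


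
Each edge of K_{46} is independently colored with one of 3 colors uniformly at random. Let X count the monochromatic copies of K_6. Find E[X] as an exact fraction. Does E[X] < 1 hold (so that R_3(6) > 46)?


E[X] = C(46, 6) · 3^{1 − 15} = 9366819 · 3^{−14} = 9366819/4782969.
As a reduced fraction: E[X] = 3122273/1594323 ≈ 1.958369.
Is E[X] < 1? NO.
Since E[X] ≥ 1, the first-moment bound is inconclusive at n = 46; it does NOT by itself certify R_3(6) > 46.

E[X] = 3122273/1594323 ≈ 1.958369; E[X] ≥ 1; first-moment method inconclusive here.


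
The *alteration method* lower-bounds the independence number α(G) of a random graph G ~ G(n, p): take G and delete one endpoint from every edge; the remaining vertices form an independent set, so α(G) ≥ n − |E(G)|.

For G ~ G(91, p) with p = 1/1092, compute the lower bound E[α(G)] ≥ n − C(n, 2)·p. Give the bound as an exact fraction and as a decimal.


E[|E(G)|] = C(91, 2)·p = 4095 · (1/1092) = 15/4.
E[α(G)] ≥ n − E[|E(G)|] = 91 − 15/4 = 349/4.
Numerically: ≈ 87.2500.
(This is only a lower bound; the true E[α(G)] may be larger.)

E[α(G)] ≥ 349/4 ≈ 87.2500.


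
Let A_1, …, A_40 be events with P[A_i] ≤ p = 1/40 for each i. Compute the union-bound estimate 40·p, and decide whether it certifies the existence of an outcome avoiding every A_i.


Union bound: P[∪_{i=1}^{40} A_i] ≤ Σ_i P[A_i] ≤ 40·p = 40·(1/40) = 1.
Numerically: 1 ≈ 1.0000000.
Is 1 < 1? NO.
Since the bound 1 is ≥ 1, the union bound is uninformative here; it does NOT by itself certify existence.

40·p = 1 ≈ 1.0000000; existence NOT certified by the union bound.


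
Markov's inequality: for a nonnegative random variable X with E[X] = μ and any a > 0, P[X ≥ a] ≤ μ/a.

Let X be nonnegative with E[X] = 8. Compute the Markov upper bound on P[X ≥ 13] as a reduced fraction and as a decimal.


μ = E[X] = 8, a = 13.
Markov: P[X ≥ 13] ≤ μ/a = (8)/13 = 8/13.
Numerically: ≈ 0.615.
(Since a = 13 > μ = 8.000, the bound 8/13 is < 1 and informative.)

P[X ≥ 13] ≤ 8/13 ≈ 0.615.


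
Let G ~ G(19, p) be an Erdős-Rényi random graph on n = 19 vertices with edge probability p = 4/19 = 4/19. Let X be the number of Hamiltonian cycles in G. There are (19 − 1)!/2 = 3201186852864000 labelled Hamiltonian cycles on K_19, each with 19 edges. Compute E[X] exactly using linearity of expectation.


K_19 has (19 − 1)!/2 = 3201186852864000 labelled Hamiltonian cycles.
For each such Hamiltonian cycle H, let X_H = 1 if all 19 edges of H are present in G. Then P[X_H = 1] = p^{19} = (4/19)^{19} = 274877906944/1978419655660313589123979.
Summing the indicators: E[X] = Σ_H E[X_H] = 3201186852864000 · p^{19} = 3201186852864000 · 274877906944/1978419655660313589123979 = 879935541851906811887616000/1978419655660313589123979.
Numerically: E[X] ≈ 444.77.

E[X] = 3201186852864000 · (4/19)^{19} = 879935541851906811887616000/1978419655660313589123979 ≈ 444.77.


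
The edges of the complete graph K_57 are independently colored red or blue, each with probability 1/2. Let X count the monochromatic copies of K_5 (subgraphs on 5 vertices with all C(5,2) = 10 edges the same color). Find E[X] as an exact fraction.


Let X = Σ_S X_S over the C(57, 5) = 4187106 subsets S of size 5, where X_S = 1 if the K_5 on S is monochromatic.
For a fixed S, the K_5 on S has C(5, 2) = 10 edges. P[all 10 edges red] = (1/2)^10, and likewise for blue, so P[monochromatic] = 2·(1/2)^10 = 2^{1 − 10} = 1/512.
By linearity of expectation: E[X] = C(57, 5) · 2^{1 − 10} = 4187106 · 1/512 = 2093553/256.
Numerically: E[X] ≈ 8177.941406.

E[X] = C(57,5)·2^(1−C(5,2)) = 2093553/256 ≈ 8177.941406.


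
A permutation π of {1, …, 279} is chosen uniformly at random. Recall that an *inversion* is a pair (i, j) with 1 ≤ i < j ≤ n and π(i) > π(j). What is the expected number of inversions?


Write X = Σ X_I over the C(279, 2) = 38781 pairs i < j, with X_I the indicator of one inversion.
There are 38781 indicators.
For each fixed pair i < j, the values π(i) and π(j) are two distinct elements of {1, …, 279} in uniformly random order; by symmetry P[π(i) > π(j)] = 1/2.
By linearity: E[X] = 38781 · (1/2) = C(279, 2) · (1/2) = 38781/2 = 38781/2 ≈ 19390.500000.

E[X] = 38781/2 = 19390.500000.


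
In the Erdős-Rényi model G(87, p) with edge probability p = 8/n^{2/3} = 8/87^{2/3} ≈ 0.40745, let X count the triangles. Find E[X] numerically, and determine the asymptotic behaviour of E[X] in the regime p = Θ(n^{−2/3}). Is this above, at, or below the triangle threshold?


Number of potential triangles: C(87, 3) = 105995.
Each occurs with probability p³ ≈ (0.40745)³ ≈ 6.7644339e-02.
By linearity: E[X] = C(87, 3)·p³ ≈ 105995 · 6.7644339e-02 ≈ 7169.96169.
Since α = 2/3 < 1, p = c/n^{2/3} ≫ 1/n is above the triangle threshold p ~ 1/n. Asymptotically E[X] ~ (c³/6)·n^{3(1−α)} = (8³/6)·n^{1} → ∞; triangles are abundant w.h.p.

E[X] ≈ 7169.96169; in regime p = Θ(1/n^{2/3}) E[X] diverges (above the triangle threshold p ~ 1/n).
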